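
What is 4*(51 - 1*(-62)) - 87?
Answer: 365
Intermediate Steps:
4*(51 - 1*(-62)) - 87 = 4*(51 + 62) - 87 = 4*113 - 87 = 452 - 87 = 365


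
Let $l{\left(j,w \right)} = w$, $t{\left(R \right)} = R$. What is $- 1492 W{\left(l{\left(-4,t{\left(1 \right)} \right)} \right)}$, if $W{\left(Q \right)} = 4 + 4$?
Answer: $-11936$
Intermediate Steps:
$W{\left(Q \right)} = 8$
$- 1492 W{\left(l{\left(-4,t{\left(1 \right)} \right)} \right)} = \left(-1492\right) 8 = -11936$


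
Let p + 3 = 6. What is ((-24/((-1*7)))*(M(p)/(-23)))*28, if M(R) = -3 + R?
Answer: 0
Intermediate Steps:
p = 3 (p = -3 + 6 = 3)
((-24/((-1*7)))*(M(p)/(-23)))*28 = ((-24/((-1*7)))*((-3 + 3)/(-23)))*28 = ((-24/(-7))*(0*(-1/23)))*28 = (-24*(-1/7)*0)*28 = ((24/7)*0)*28 = 0*28 = 0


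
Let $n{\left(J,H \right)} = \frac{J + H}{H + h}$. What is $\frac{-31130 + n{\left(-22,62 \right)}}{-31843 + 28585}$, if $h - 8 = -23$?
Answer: $\frac{243845}{25521} \approx 9.5547$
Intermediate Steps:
$h = -15$ ($h = 8 - 23 = -15$)
$n{\left(J,H \right)} = \frac{H + J}{-15 + H}$ ($n{\left(J,H \right)} = \frac{J + H}{H - 15} = \frac{H + J}{-15 + H}$)
$\frac{-31130 + n{\left(-22,62 \right)}}{-31843 + 28585} = \frac{-31130 + \frac{62 - 22}{-15 + 62}}{-31843 + 28585} = \frac{-31130 + \frac{1}{47} \cdot 40}{-3258} = \left(-31130 + \frac{1}{47} \cdot 40\right) \left(- \frac{1}{3258}\right) = \left(-31130 + \frac{40}{47}\right) \left(- \frac{1}{3258}\right) = \left(- \frac{1463070}{47}\right) \left(- \frac{1}{3258}\right) = \frac{243845}{25521}$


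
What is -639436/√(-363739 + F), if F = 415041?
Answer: -319718*√51302/25651 ≈ -2823.1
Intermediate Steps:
-639436/√(-363739 + F) = -639436/√(-363739 + 415041) = -639436*√51302/51302 = -319718*√51302/25651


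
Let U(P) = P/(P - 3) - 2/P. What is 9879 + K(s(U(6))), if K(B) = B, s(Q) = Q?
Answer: 29642/3 ≈ 9880.7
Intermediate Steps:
U(P) = -2/P + P/(-3 + P) (U(P) = P/(-3 + P) - 2/P = -2/P + P/(-3 + P))
9879 + K(s(U(6))) = 9879 + (6 + 6**2 - 2*6)/(6*(-3 + 6)) = 9879 + (1/6)*(6 + 36 - 12)/3 = 9879 + (1/6)*(1/3)*30 = 9879 + 5/3 = 29642/3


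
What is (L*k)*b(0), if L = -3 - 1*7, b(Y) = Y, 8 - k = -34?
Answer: 0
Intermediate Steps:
k = 42 (k = 8 - 1*(-34) = 8 + 34 = 42)
L = -10 (L = -3 - 7 = -10)
(L*k)*b(0) = -10*42*0 = -420*0 = 0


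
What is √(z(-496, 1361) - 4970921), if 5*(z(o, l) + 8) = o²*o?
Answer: I*√734392905/5 ≈ 5419.9*I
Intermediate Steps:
z(o, l) = -8 + o³/5 (z(o, l) = -8 + (o²*o)/5 = -8 + o³/5)
√(z(-496, 1361) - 4970921) = √((-8 + (⅕)*(-496)³) - 4970921) = √((-8 + (⅕)*(-122023936)) - 4970921) = √((-8 - 122023936/5) - 4970921) = √(-122023976/5 - 4970921) = √(-146878581/5) = I*√734392905/5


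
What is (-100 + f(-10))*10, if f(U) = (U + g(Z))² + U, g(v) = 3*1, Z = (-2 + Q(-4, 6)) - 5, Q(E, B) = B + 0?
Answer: -610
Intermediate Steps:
Q(E, B) = B
Z = -1 (Z = (-2 + 6) - 5 = 4 - 5 = -1)
g(v) = 3
f(U) = U + (3 + U)² (f(U) = (U + 3)² + U = (3 + U)² + U = U + (3 + U)²)
(-100 + f(-10))*10 = (-100 + (-10 + (3 - 10)²))*10 = (-100 + (-10 + (-7)²))*10 = (-100 + (-10 + 49))*10 = (-100 + 39)*10 = -61*10 = -610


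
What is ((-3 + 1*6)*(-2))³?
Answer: -216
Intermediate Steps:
((-3 + 1*6)*(-2))³ = ((-3 + 6)*(-2))³ = (3*(-2))³ = (-6)³ = -216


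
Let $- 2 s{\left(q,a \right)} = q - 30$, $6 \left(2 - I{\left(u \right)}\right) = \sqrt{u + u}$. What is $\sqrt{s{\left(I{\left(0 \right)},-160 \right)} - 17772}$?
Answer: $i \sqrt{17758} \approx 133.26 i$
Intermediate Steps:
$I{\left(u \right)} = 2 - \frac{\sqrt{2} \sqrt{u}}{6}$ ($I{\left(u \right)} = 2 - \frac{\sqrt{u + u}}{6} = 2 - \frac{\sqrt{2 u}}{6} = 2 - \frac{\sqrt{2} \sqrt{u}}{6}$)
$s{\left(q,a \right)} = 15 - \frac{q}{2}$ ($s{\left(q,a \right)} = - \frac{q - 30}{2} = - \frac{-30 + q}{2} = 15 - \frac{q}{2}$)
$\sqrt{s{\left(I{\left(0 \right)},-160 \right)} - 17772} = \sqrt{\left(15 - \frac{2 - \frac{\sqrt{2} \sqrt{0}}{6}}{2}\right) - 17772} = \sqrt{\left(15 - \frac{2 - \frac{1}{6} \sqrt{2} \cdot 0}{2}\right) - 17772} = \sqrt{\left(15 - \frac{2 + 0}{2}\right) - 17772} = \sqrt{\left(15 - 1\right) - 17772} = \sqrt{14 - 17772} = \sqrt{-17758} = i \sqrt{17758}$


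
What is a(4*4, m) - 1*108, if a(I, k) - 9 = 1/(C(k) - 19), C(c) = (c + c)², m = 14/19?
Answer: -601786/6075 ≈ -99.059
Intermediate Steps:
m = 14/19 (m = 14*(1/19) = 14/19 ≈ 0.73684)
C(c) = 4*c² (C(c) = (2*c)² = 4*c²)
a(I, k) = 9 + 1/(-19 + 4*k²) (a(I, k) = 9 + 1/(4*k² - 19) = 9 + 1/(-19 + 4*k²))
a(4*4, m) - 1*108 = 2*(-85 + 18*(14/19)²)/(-19 + 4*(14/19)²) - 1*108 = 2*(-85 + 18*(196/361))/(-19 + 4*(196/361)) - 108 = 2*(-85 + 3528/361)/(-19 + 784/361) - 108 = 2*(-27157/361)/(-6075/361) - 108 = 2*(-361/6075)*(-27157/361) - 108 = 54314/6075 - 108 = -601786/6075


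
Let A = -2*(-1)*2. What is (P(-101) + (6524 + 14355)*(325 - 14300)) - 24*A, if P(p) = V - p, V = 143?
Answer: -291783877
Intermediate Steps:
A = 4 (A = 2*2 = 4)
P(p) = 143 - p
(P(-101) + (6524 + 14355)*(325 - 14300)) - 24*A = ((143 - 1*(-101)) + (6524 + 14355)*(325 - 14300)) - 24*4 = ((143 + 101) + 20879*(-13975)) - 96 = (244 - 291784025) - 96 = -291783781 - 96 = -291783877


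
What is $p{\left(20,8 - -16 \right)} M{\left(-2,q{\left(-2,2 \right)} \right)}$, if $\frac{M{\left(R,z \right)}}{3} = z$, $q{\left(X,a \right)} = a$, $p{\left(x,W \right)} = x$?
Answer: $120$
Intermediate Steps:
$M{\left(R,z \right)} = 3 z$
$p{\left(20,8 - -16 \right)} M{\left(-2,q{\left(-2,2 \right)} \right)} = 20 \cdot 3 \cdot 2 = 20 \cdot 6 = 120$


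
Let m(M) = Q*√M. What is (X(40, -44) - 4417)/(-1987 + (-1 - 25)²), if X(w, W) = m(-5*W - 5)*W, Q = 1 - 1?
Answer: 4417/1311 ≈ 3.3692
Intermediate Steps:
Q = 0
m(M) = 0 (m(M) = 0*√M = 0)
X(w, W) = 0 (X(w, W) = 0*W = 0)
(X(40, -44) - 4417)/(-1987 + (-1 - 25)²) = (0 - 4417)/(-1987 + (-1 - 25)²) = -4417/(-1987 + (-26)²) = -4417/(-1987 + 676) = -4417/(-1311) = -4417*(-1/1311) = 4417/1311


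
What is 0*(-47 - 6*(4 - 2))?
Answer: 0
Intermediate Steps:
0*(-47 - 6*(4 - 2)) = 0*(-47 - 6*2) = 0*(-47 - 12) = 0*(-59) = 0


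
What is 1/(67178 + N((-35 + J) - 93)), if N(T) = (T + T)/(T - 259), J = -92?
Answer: 479/32178702 ≈ 1.4886e-5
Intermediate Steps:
N(T) = 2*T/(-259 + T) (N(T) = (2*T)/(-259 + T) = 2*T/(-259 + T))
1/(67178 + N((-35 + J) - 93)) = 1/(67178 + 2*((-35 - 92) - 93)/(-259 + ((-35 - 92) - 93))) = 1/(67178 + 2*(-127 - 93)/(-259 + (-127 - 93))) = 1/(67178 + 2*(-220)/(-259 - 220)) = 1/(67178 + 2*(-220)/(-479)) = 1/(67178 + 2*(-220)*(-1/479)) = 1/(67178 + 440/479) = 1/(32178702/479) = 479/32178702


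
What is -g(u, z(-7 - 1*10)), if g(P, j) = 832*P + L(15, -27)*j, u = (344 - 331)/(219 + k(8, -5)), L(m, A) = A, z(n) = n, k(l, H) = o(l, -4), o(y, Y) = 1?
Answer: -27949/55 ≈ -508.16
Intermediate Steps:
k(l, H) = 1
u = 13/220 (u = (344 - 331)/(219 + 1) = 13/220 ≈ 0.059091)
g(P, j) = -27*j + 832*P (g(P, j) = 832*P - 27*j = -27*j + 832*P)
-g(u, z(-7 - 1*10)) = -(-27*(-7 - 1*10) + 832*(13/220)) = -(-27*(-7 - 10) + 2704/55) = -(-27*(-17) + 2704/55) = -(459 + 2704/55) = -1*27949/55 = -27949/55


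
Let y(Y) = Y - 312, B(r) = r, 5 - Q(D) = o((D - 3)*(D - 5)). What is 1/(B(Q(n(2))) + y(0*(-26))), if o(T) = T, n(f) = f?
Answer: -1/310 ≈ -0.0032258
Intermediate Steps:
Q(D) = 5 - (-5 + D)*(-3 + D) (Q(D) = 5 - (D - 3)*(D - 5) = 5 - (-3 + D)*(-5 + D) = 5 - (-5 + D)*(-3 + D))
y(Y) = -312 + Y
1/(B(Q(n(2))) + y(0*(-26))) = 1/((-10 - 1*2² + 8*2) + (-312 + 0*(-26))) = 1/((-10 - 1*4 + 16) + (-312 + 0)) = 1/((-10 - 4 + 16) - 312) = 1/(2 - 312) = 1/(-310) = -1/310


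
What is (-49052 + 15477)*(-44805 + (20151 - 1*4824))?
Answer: 989723850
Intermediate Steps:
(-49052 + 15477)*(-44805 + (20151 - 1*4824)) = -33575*(-44805 + (20151 - 4824)) = -33575*(-44805 + 15327) = -33575*(-29478) = 989723850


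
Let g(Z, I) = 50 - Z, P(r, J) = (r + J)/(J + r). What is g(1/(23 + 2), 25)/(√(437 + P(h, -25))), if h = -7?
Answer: 1249*√438/10950 ≈ 2.3872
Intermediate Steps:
P(r, J) = 1 (P(r, J) = (J + r)/(J + r) = 1)
g(1/(23 + 2), 25)/(√(437 + P(h, -25))) = (50 - 1/(23 + 2))/(√(437 + 1)) = (50 - 1/25)/(√438) = (50 - 1*1/25)*(√438/438) = (50 - 1/25)*(√438/438) = 1249*(√438/438)/25 = 1249*√438/10950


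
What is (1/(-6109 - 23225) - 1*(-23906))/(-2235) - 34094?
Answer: -2235954698663/65561490 ≈ -34105.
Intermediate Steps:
(1/(-6109 - 23225) - 1*(-23906))/(-2235) - 34094 = (1/(-29334) + 23906)*(-1/2235) - 34094 = (-1/29334 + 23906)*(-1/2235) - 34094 = (701258603/29334)*(-1/2235) - 34094 = -701258603/65561490 - 34094 = -2235954698663/65561490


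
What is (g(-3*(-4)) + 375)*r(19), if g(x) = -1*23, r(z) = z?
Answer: 6688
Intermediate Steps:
g(x) = -23
(g(-3*(-4)) + 375)*r(19) = (-23 + 375)*19 = 352*19 = 6688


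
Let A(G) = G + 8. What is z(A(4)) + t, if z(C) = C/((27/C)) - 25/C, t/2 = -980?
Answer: -7827/4 ≈ -1956.8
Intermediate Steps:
t = -1960 (t = 2*(-980) = -1960)
A(G) = 8 + G
z(C) = -25/C + C²/27 (z(C) = C*(C/27) - 25/C = C²/27 - 25/C = -25/C + C²/27)
z(A(4)) + t = (-675 + (8 + 4)³)/(27*(8 + 4)) - 1960 = (1/27)*(-675 + 12³)/12 - 1960 = (1/27)*(1/12)*(-675 + 1728) - 1960 = (1/27)*(1/12)*1053 - 1960 = 13/4 - 1960 = -7827/4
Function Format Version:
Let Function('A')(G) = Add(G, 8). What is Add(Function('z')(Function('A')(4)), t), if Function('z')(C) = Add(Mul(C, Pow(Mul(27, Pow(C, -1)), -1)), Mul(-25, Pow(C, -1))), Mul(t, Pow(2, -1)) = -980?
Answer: Rational(-7827, 4) ≈ -1956.8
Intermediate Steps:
t = -1960 (t = Mul(2, -980) = -1960)
Function('A')(G) = Add(8, G)
Function('z')(C) = Add(Mul(-25, Pow(C, -1)), Mul(Rational(1, 27), Pow(C, 2))) (Function('z')(C) = Add(Mul(C, Mul(Rational(1, 27), C)), Mul(-25, Pow(C, -1))) = Add(Mul(Rational(1, 27), Pow(C, 2)), Mul(-25, Pow(C, -1))) = Add(Mul(-25, Pow(C, -1)), Mul(Rational(1, 27), Pow(C, 2))))
Add(Function('z')(Function('A')(4)), t) = Add(Mul(Rational(1, 27), Pow(Add(8, 4), -1), Add(-675, Pow(Add(8, 4), 3))), -1960) = Add(Mul(Rational(1, 27), Pow(12, -1), Add(-675, Pow(12, 3))), -1960) = Add(Mul(Rational(1, 27), Rational(1, 12), Add(-675, 1728)), -1960) = Add(Mul(Rational(1, 27), Rational(1, 12), 1053), -1960) = Add(Rational(13, 4), -1960) = Rational(-7827, 4)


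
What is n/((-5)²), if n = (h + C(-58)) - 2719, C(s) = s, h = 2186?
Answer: -591/25 ≈ -23.640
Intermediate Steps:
n = -591 (n = (2186 - 58) - 2719 = 2128 - 2719 = -591)
n/((-5)²) = -591/((-5)²) = -591/25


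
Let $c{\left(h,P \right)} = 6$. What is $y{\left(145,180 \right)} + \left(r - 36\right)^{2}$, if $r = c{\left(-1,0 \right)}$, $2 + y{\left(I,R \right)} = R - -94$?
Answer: $1172$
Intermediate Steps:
$y{\left(I,R \right)} = 92 + R$ ($y{\left(I,R \right)} = -2 + \left(R - -94\right) = -2 + \left(R + 94\right) = -2 + \left(94 + R\right) = 92 + R$)
$r = 6$
$y{\left(145,180 \right)} + \left(r - 36\right)^{2} = \left(92 + 180\right) + \left(6 - 36\right)^{2} = 272 + \left(-30\right)^{2} = 272 + 900 = 1172$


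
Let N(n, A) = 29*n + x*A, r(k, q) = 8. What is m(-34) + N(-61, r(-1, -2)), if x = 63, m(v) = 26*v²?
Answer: 28791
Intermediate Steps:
N(n, A) = 29*n + 63*A
m(-34) + N(-61, r(-1, -2)) = 26*(-34)² + (29*(-61) + 63*8) = 26*1156 + (-1769 + 504) = 30056 - 1265 = 28791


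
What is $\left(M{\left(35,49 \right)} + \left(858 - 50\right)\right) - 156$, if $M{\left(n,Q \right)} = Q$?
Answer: $701$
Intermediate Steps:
$\left(M{\left(35,49 \right)} + \left(858 - 50\right)\right) - 156 = \left(49 + \left(858 - 50\right)\right) - 156 = \left(49 + 808\right) - 156 = 857 - 156 = 701$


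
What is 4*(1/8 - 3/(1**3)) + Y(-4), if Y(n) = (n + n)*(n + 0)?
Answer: 41/2 ≈ 20.500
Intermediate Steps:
Y(n) = 2*n**2 (Y(n) = (2*n)*n = 2*n**2)
4*(1/8 - 3/(1**3)) + Y(-4) = 4*(1/8 - 3/(1**3)) + 2*(-4)**2 = 4*(1*(1/8) - 3/1) + 2*16 = 4*(1/8 - 3*1) + 32 = 4*(1/8 - 3) + 32 = 4*(-23/8) + 32 = -23/2 + 32 = 41/2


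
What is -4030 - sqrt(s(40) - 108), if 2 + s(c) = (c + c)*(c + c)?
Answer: -4030 - sqrt(6290) ≈ -4109.3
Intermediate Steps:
s(c) = -2 + 4*c**2 (s(c) = -2 + (c + c)*(c + c) = -2 + (2*c)*(2*c) = -2 + 4*c**2)
-4030 - sqrt(s(40) - 108) = -4030 - sqrt((-2 + 4*40**2) - 108) = -4030 - sqrt((-2 + 4*1600) - 108) = -4030 - sqrt((-2 + 6400) - 108) = -4030 - sqrt(6398 - 108) = -4030 - sqrt(6290)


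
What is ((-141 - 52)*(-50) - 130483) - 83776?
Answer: -204609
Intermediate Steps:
((-141 - 52)*(-50) - 130483) - 83776 = (-193*(-50) - 130483) - 83776 = (9650 - 130483) - 83776 = -120833 - 83776 = -204609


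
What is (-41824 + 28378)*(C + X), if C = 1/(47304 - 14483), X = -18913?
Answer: 8346518069112/32821 ≈ 2.5430e+8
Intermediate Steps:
C = 1/32821 ≈ 3.0468e-5
(-41824 + 28378)*(C + X) = (-41824 + 28378)*(1/32821 - 18913) = -13446*(-620743572/32821) = 8346518069112/32821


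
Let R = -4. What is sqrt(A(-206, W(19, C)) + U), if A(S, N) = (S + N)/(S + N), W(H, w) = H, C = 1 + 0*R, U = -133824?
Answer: I*sqrt(133823) ≈ 365.82*I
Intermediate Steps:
C = 1 (C = 1 + 0*(-4) = 1 + 0 = 1)
A(S, N) = 1 (A(S, N) = (N + S)/(N + S) = 1)
sqrt(A(-206, W(19, C)) + U) = sqrt(1 - 133824) = sqrt(-133823) = I*sqrt(133823)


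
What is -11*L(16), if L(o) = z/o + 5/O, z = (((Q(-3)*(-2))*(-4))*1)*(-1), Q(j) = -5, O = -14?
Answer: -165/7 ≈ -23.571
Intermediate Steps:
z = 40 (z = ((-5*(-2)*(-4))*1)*(-1) = ((10*(-4))*1)*(-1) = -40*1*(-1) = -40*(-1) = 40)
L(o) = -5/14 + 40/o (L(o) = 40/o + 5/(-14) = 40/o + 5*(-1/14) = 40/o - 5/14 = -5/14 + 40/o)
-11*L(16) = -11*(-5/14 + 40/16) = -11*(-5/14 + 40*(1/16)) = -11*(-5/14 + 5/2) = -11*15/7 = -165/7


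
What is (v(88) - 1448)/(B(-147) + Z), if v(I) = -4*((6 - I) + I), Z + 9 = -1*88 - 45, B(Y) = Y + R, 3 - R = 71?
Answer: 1472/357 ≈ 4.1232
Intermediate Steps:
R = -68 (R = 3 - 1*71 = 3 - 71 = -68)
B(Y) = -68 + Y (B(Y) = Y - 68 = -68 + Y)
Z = -142 (Z = -9 + (-1*88 - 45) = -9 + (-88 - 45) = -9 - 133 = -142)
v(I) = -24 (v(I) = -4*6 = -24)
(v(88) - 1448)/(B(-147) + Z) = (-24 - 1448)/((-68 - 147) - 142) = -1472/(-215 - 142) = -1472/(-357) = -1472*(-1/357) = 1472/357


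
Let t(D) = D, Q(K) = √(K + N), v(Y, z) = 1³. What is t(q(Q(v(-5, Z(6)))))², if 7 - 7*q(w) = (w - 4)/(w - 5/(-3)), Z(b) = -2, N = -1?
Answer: 2209/1225 ≈ 1.8033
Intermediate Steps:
v(Y, z) = 1
Q(K) = √(-1 + K) (Q(K) = √(K - 1) = √(-1 + K))
q(w) = 1 - (-4 + w)/(7*(5/3 + w)) (q(w) = 1 - (w - 4)/(7*(w - 5/(-3))) = 1 - (-4 + w)/(7*(w - 5*(-⅓))) = 1 - (-4 + w)/(7*(w + 5/3)) = 1 - (-4 + w)/(7*(5/3 + w)))
t(q(Q(v(-5, Z(6)))))² = ((47 + 18*√(-1 + 1))/(7*(5 + 3*√(-1 + 1))))² = ((47 + 18*√0)/(7*(5 + 3*√0)))² = ((47 + 18*0)/(7*(5 + 3*0)))² = ((47 + 0)/(7*(5 + 0)))² = ((⅐)*47/5)² = ((⅐)*(⅕)*47)² = (47/35)² = 2209/1225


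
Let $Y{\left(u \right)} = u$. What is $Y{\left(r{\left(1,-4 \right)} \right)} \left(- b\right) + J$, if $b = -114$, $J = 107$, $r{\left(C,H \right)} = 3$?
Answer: $449$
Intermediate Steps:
$Y{\left(r{\left(1,-4 \right)} \right)} \left(- b\right) + J = 3 \left(\left(-1\right) \left(-114\right)\right) + 107 = 3 \cdot 114 + 107 = 342 + 107 = 449$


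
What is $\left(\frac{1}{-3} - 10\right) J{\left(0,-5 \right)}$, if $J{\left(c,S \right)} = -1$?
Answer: $\frac{31}{3} \approx 10.333$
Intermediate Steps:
$\left(\frac{1}{-3} - 10\right) J{\left(0,-5 \right)} = \left(\frac{1}{-3} - 10\right) \left(-1\right) = \left(- \frac{1}{3} - 10\right) \left(-1\right) = \left(- \frac{31}{3}\right) \left(-1\right) = \frac{31}{3}$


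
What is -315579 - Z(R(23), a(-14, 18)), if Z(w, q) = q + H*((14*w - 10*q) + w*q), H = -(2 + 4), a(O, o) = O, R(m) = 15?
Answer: -314725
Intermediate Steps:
H = -6 (H = -1*6 = -6)
Z(w, q) = -84*w + 61*q - 6*q*w (Z(w, q) = q - 6*((14*w - 10*q) + w*q) = q - 6*((-10*q + 14*w) + q*w) = q - 6*(-10*q + 14*w + q*w) = q + (-84*w + 60*q - 6*q*w) = -84*w + 61*q - 6*q*w)
-315579 - Z(R(23), a(-14, 18)) = -315579 - (-84*15 + 61*(-14) - 6*(-14)*15) = -315579 - (-1260 - 854 + 1260) = -315579 - 1*(-854) = -315579 + 854 = -314725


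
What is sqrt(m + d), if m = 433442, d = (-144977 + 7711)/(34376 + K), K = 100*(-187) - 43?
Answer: 4*sqrt(81733829585)/1737 ≈ 658.36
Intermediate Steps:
K = -18743 (K = -18700 - 43 = -18743)
d = -137266/15633 (d = (-144977 + 7711)/(34376 - 18743) = -137266/15633 ≈ -8.7805)
sqrt(m + d) = sqrt(433442 - 137266/15633) = sqrt(6775861520/15633) = 4*sqrt(81733829585)/1737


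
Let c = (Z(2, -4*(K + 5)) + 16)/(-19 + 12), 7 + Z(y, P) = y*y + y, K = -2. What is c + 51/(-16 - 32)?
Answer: -359/112 ≈ -3.2054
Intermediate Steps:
Z(y, P) = -7 + y + y² (Z(y, P) = -7 + (y*y + y) = -7 + (y² + y) = -7 + (y + y²) = -7 + y + y²)
c = -15/7 (c = ((-7 + 2 + 2²) + 16)/(-19 + 12) = ((-7 + 2 + 4) + 16)/(-7) = (-1 + 16)*(-⅐) = 15*(-⅐) = -15/7 ≈ -2.1429)
c + 51/(-16 - 32) = -15/7 + 51/(-16 - 32) = -15/7 + 51/(-48) = -15/7 - 1/48*51 = -15/7 - 17/16 = -359/112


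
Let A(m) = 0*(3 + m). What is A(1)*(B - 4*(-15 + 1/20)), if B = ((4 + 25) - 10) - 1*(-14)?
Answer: 0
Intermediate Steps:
A(m) = 0
B = 33 (B = (29 - 10) + 14 = 19 + 14 = 33)
A(1)*(B - 4*(-15 + 1/20)) = 0*(33 - 4*(-15 + 1/20)) = 0*(33 - 4*(-299/20)) = 0*(33 + 299/5) = 0*(464/5) = 0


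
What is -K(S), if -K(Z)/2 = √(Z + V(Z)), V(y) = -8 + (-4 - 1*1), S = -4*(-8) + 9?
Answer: 4*√7 ≈ 10.583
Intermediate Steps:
S = 41 (S = 32 + 9 = 41)
V(y) = -13 (V(y) = -8 + (-4 - 1) = -8 - 5 = -13)
K(Z) = -2*√(-13 + Z) (K(Z) = -2*√(Z - 13) = -2*√(-13 + Z))
-K(S) = -(-2)*√(-13 + 41) = -(-2)*√28 = -(-2)*2*√7 = -(-4)*√7 = 4*√7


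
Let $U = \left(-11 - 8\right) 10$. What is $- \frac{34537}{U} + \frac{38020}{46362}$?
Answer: $\frac{804214097}{4404390} \approx 182.59$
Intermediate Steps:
$U = -190$ ($U = \left(-11 - 8\right) 10 = \left(-19\right) 10 = -190$)
$- \frac{34537}{U} + \frac{38020}{46362} = - \frac{34537}{-190} + \frac{38020}{46362} = \left(-34537\right) \left(- \frac{1}{190}\right) + 38020 \cdot \frac{1}{46362} = \frac{34537}{190} + \frac{19010}{23181} = \frac{804214097}{4404390}$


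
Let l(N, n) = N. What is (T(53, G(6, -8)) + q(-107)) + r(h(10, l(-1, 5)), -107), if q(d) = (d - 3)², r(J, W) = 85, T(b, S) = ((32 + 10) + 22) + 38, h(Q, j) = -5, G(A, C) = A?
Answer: 12287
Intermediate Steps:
T(b, S) = 102 (T(b, S) = (42 + 22) + 38 = 64 + 38 = 102)
q(d) = (-3 + d)²
(T(53, G(6, -8)) + q(-107)) + r(h(10, l(-1, 5)), -107) = (102 + (-3 - 107)²) + 85 = (102 + (-110)²) + 85 = (102 + 12100) + 85 = 12202 + 85 = 12287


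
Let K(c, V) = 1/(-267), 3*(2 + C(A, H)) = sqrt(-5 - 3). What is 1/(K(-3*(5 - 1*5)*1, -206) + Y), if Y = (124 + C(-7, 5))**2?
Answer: -801*I/(-11921369*I + 130296*sqrt(2)) ≈ 6.7174e-5 - 1.0383e-6*I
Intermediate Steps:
C(A, H) = -2 + 2*I*sqrt(2)/3 (C(A, H) = -2 + sqrt(-5 - 3)/3 = -2 + sqrt(-8)/3 = -2 + (2*I*sqrt(2))/3 = -2 + 2*I*sqrt(2)/3)
K(c, V) = -1/267
Y = (122 + 2*I*sqrt(2)/3)**2 (Y = (124 + (-2 + 2*I*sqrt(2)/3))**2 = (122 + 2*I*sqrt(2)/3)**2 ≈ 14883.0 + 230.0*I)
1/(K(-3*(5 - 1*5)*1, -206) + Y) = 1/(-1/267 + (133948/9 + 488*I*sqrt(2)/3)) = 1/(11921369/801 + 488*I*sqrt(2)/3)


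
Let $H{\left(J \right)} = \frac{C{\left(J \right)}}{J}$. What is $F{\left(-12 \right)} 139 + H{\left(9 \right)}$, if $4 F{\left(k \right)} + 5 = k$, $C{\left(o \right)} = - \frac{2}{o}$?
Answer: $- \frac{191411}{324} \approx -590.77$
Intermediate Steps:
$F{\left(k \right)} = - \frac{5}{4} + \frac{k}{4}$
$H{\left(J \right)} = - \frac{2}{J^{2}}$ ($H{\left(J \right)} = \frac{\left(-2\right) \frac{1}{J}}{J} = - \frac{2}{J^{2}}$)
$F{\left(-12 \right)} 139 + H{\left(9 \right)} = \left(- \frac{5}{4} + \frac{1}{4} \left(-12\right)\right) 139 - \frac{2}{81} = \left(- \frac{5}{4} - 3\right) 139 - \frac{2}{81} = \left(- \frac{17}{4}\right) 139 - \frac{2}{81} = - \frac{2363}{4} - \frac{2}{81} = - \frac{191411}{324}$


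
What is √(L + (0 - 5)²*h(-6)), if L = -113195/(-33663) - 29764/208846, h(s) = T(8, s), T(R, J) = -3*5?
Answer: 4*I*√48426431320378371/45651837 ≈ 19.282*I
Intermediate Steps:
T(R, J) = -15
h(s) = -15
L = 11319188719/3515191449 (L = -113195*(-1/33663) - 29764*1/208846 = 113195/33663 - 14882/104423 = 11319188719/3515191449 ≈ 3.2201)
√(L + (0 - 5)²*h(-6)) = √(11319188719/3515191449 + (0 - 5)²*(-15)) = √(11319188719/3515191449 + (-5)²*(-15)) = √(11319188719/3515191449 + 25*(-15)) = √(11319188719/3515191449 - 375) = √(-1306877604656/3515191449) = 4*I*√48426431320378371/45651837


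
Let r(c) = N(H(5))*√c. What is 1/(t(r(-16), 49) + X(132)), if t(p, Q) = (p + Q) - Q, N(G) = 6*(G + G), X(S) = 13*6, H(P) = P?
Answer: 13/10614 - 20*I/5307 ≈ 0.0012248 - 0.0037686*I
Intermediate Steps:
X(S) = 78
N(G) = 12*G (N(G) = 6*(2*G) = 12*G)
r(c) = 60*√c (r(c) = (12*5)*√c = 60*√c)
t(p, Q) = p (t(p, Q) = (Q + p) - Q = p)
1/(t(r(-16), 49) + X(132)) = 1/(60*√(-16) + 78) = 1/(60*(4*I) + 78) = 1/(240*I + 78) = 1/(78 + 240*I) = (78 - 240*I)/63684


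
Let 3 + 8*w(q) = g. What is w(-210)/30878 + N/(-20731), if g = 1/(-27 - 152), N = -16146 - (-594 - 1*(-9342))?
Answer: 550367106673/458334381688 ≈ 1.2008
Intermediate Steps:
N = -24894 (N = -16146 - (-594 + 9342) = -16146 - 1*8748 = -16146 - 8748 = -24894)
g = -1/179 (g = 1/(-179) = -1/179 ≈ -0.0055866)
w(q) = -269/716 (w(q) = -3/8 + (⅛)*(-1/179) = -3/8 - 1/1432 = -269/716)
w(-210)/30878 + N/(-20731) = -269/716/30878 - 24894/(-20731) = -269/716*1/30878 - 24894*(-1/20731) = -269/22108648 + 24894/20731 = 550367106673/458334381688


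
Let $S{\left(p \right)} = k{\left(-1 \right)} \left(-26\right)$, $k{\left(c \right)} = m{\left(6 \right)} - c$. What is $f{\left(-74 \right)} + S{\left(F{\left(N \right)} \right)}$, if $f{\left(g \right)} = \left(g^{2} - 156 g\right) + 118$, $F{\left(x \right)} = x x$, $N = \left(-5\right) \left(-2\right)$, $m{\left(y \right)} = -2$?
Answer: $17164$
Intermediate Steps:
$N = 10$
$F{\left(x \right)} = x^{2}$
$k{\left(c \right)} = -2 - c$
$S{\left(p \right)} = 26$ ($S{\left(p \right)} = \left(-2 - -1\right) \left(-26\right) = \left(-2 + 1\right) \left(-26\right) = \left(-1\right) \left(-26\right) = 26$)
$f{\left(g \right)} = 118 + g^{2} - 156 g$
$f{\left(-74 \right)} + S{\left(F{\left(N \right)} \right)} = \left(118 + \left(-74\right)^{2} - -11544\right) + 26 = \left(118 + 5476 + 11544\right) + 26 = 17138 + 26 = 17164$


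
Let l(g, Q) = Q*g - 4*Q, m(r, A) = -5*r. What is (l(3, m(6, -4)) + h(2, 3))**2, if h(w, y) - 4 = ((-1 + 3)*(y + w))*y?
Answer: 4096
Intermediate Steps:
l(g, Q) = -4*Q + Q*g
h(w, y) = 4 + y*(2*w + 2*y) (h(w, y) = 4 + ((-1 + 3)*(y + w))*y = 4 + (2*(w + y))*y = 4 + (2*w + 2*y)*y = 4 + y*(2*w + 2*y))
(l(3, m(6, -4)) + h(2, 3))**2 = ((-5*6)*(-4 + 3) + (4 + 2*3**2 + 2*2*3))**2 = (-30*(-1) + (4 + 2*9 + 12))**2 = (30 + (4 + 18 + 12))**2 = (30 + 34)**2 = 64**2 = 4096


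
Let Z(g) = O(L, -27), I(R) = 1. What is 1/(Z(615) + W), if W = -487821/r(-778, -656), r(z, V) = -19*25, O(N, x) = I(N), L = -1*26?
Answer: 475/488296 ≈ 0.00097277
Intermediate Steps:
L = -26
O(N, x) = 1
Z(g) = 1
r(z, V) = -475 (r(z, V) = -1*475 = -475)
W = 487821/475 (W = -487821/(-475) = -487821*(-1/475) = 487821/475 ≈ 1027.0)
1/(Z(615) + W) = 1/(1 + 487821/475) = 1/(488296/475) = 475/488296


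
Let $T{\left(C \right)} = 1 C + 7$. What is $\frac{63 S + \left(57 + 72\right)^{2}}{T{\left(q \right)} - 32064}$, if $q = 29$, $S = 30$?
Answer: $- \frac{6177}{10676} \approx -0.57859$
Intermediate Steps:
$T{\left(C \right)} = 7 + C$ ($T{\left(C \right)} = C + 7 = 7 + C$)
$\frac{63 S + \left(57 + 72\right)^{2}}{T{\left(q \right)} - 32064} = \frac{63 \cdot 30 + \left(57 + 72\right)^{2}}{\left(7 + 29\right) - 32064} = \frac{1890 + 129^{2}}{36 - 32064} = \frac{1890 + 16641}{-32028} = 18531 \left(- \frac{1}{32028}\right) = - \frac{6177}{10676}$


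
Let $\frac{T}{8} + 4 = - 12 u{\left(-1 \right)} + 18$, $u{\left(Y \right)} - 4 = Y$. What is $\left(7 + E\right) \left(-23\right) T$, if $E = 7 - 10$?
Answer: $16192$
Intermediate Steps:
$u{\left(Y \right)} = 4 + Y$
$E = -3$
$T = -176$ ($T = -32 + 8 \left(- 12 \left(4 - 1\right) + 18\right) = -32 + 8 \left(\left(-12\right) 3 + 18\right) = -32 + 8 \left(-36 + 18\right) = -32 + 8 \left(-18\right) = -32 - 144 = -176$)
$\left(7 + E\right) \left(-23\right) T = \left(7 - 3\right) \left(-23\right) \left(-176\right) = 4 \left(-23\right) \left(-176\right) = \left(-92\right) \left(-176\right) = 16192$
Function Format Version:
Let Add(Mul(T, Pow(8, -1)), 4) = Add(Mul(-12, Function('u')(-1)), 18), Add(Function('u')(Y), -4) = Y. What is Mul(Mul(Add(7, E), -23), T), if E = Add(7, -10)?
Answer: 16192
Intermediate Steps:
Function('u')(Y) = Add(4, Y)
E = -3
T = -176 (T = Add(-32, Mul(8, Add(Mul(-12, Add(4, -1)), 18))) = Add(-32, Mul(8, Add(Mul(-12, 3), 18))) = Add(-32, Mul(8, Add(-36, 18))) = Add(-32, Mul(8, -18)) = Add(-32, -144) = -176)
Mul(Mul(Add(7, E), -23), T) = Mul(Mul(Add(7, -3), -23), -176) = Mul(Mul(4, -23), -176) = Mul(-92, -176) = 16192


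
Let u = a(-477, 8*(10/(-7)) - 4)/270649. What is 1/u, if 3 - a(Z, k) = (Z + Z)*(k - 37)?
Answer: -1894543/350097 ≈ -5.4115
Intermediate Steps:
a(Z, k) = 3 - 2*Z*(-37 + k) (a(Z, k) = 3 - (Z + Z)*(k - 37) = 3 - 2*Z*(-37 + k))
u = -350097/1894543 (u = (3 + 74*(-477) - 2*(-477)*(8*(10/(-7)) - 4))/270649 = (3 - 35298 - 2*(-477)*(8*(10*(-⅐)) - 4))*(1/270649) = (3 - 35298 - 2*(-477)*(8*(-10/7) - 4))*(1/270649) = (3 - 35298 - 2*(-477)*(-80/7 - 4))*(1/270649) = (3 - 35298 - 2*(-477)*(-108/7))*(1/270649) = (3 - 35298 - 103032/7)*(1/270649) = -350097/7*1/270649 = -350097/1894543 ≈ -0.18479)
1/u = 1/(-350097/1894543) = -1894543/350097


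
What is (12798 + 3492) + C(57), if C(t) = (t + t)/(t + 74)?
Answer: 2134104/131 ≈ 16291.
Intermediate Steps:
C(t) = 2*t/(74 + t) (C(t) = (2*t)/(74 + t) = 2*t/(74 + t))
(12798 + 3492) + C(57) = (12798 + 3492) + 2*57/(74 + 57) = 16290 + 2*57/131 = 16290 + 2*57*(1/131) = 16290 + 114/131 = 2134104/131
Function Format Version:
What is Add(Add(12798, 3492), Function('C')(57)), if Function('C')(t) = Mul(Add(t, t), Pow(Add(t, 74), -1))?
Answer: Rational(2134104, 131) ≈ 16291.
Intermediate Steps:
Function('C')(t) = Mul(2, t, Pow(Add(74, t), -1)) (Function('C')(t) = Mul(Mul(2, t), Pow(Add(74, t), -1)) = Mul(2, t, Pow(Add(74, t), -1)))
Add(Add(12798, 3492), Function('C')(57)) = Add(Add(12798, 3492), Mul(2, 57, Pow(Add(74, 57), -1))) = Add(16290, Mul(2, 57, Pow(131, -1))) = Add(16290, Mul(2, 57, Rational(1, 131))) = Add(16290, Rational(114, 131)) = Rational(2134104, 131)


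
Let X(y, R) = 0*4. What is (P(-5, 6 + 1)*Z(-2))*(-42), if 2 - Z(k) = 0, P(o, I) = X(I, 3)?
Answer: 0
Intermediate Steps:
X(y, R) = 0
P(o, I) = 0
Z(k) = 2 (Z(k) = 2 - 1*0 = 2 + 0 = 2)
(P(-5, 6 + 1)*Z(-2))*(-42) = (0*2)*(-42) = 0*(-42) = 0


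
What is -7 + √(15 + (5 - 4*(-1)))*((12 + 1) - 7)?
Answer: -7 + 12*√6 ≈ 22.394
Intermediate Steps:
-7 + √(15 + (5 - 4*(-1)))*((12 + 1) - 7) = -7 + √(15 + (5 + 4))*(13 - 7) = -7 + √(15 + 9)*6 = -7 + √24*6 = -7 + (2*√6)*6 = -7 + 12*√6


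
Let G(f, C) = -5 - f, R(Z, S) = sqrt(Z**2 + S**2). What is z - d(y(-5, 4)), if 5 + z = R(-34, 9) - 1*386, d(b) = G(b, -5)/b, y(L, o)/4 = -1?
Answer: -1565/4 + sqrt(1237) ≈ -356.08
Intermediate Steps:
y(L, o) = -4 (y(L, o) = 4*(-1) = -4)
R(Z, S) = sqrt(S**2 + Z**2)
d(b) = (-5 - b)/b
z = -391 + sqrt(1237) (z = -5 + (sqrt(9**2 + (-34)**2) - 1*386) = -5 + (sqrt(81 + 1156) - 386) = -5 + (sqrt(1237) - 386) = -5 + (-386 + sqrt(1237)) = -391 + sqrt(1237) ≈ -355.83)
z - d(y(-5, 4)) = (-391 + sqrt(1237)) - (-5 - 1*(-4))/(-4) = (-391 + sqrt(1237)) - (-1)*(-5 + 4)/4 = (-391 + sqrt(1237)) - (-1)*(-1)/4 = (-391 + sqrt(1237)) - 1*1/4 = (-391 + sqrt(1237)) - 1/4 = -1565/4 + sqrt(1237)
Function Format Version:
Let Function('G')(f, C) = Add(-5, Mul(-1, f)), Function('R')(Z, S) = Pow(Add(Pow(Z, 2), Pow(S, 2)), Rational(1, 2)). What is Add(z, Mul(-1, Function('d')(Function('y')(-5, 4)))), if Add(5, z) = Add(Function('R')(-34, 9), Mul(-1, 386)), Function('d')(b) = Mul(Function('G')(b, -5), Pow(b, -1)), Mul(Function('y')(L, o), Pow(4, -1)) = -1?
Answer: Add(Rational(-1565, 4), Pow(1237, Rational(1, 2))) ≈ -356.08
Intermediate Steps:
Function('y')(L, o) = -4 (Function('y')(L, o) = Mul(4, -1) = -4)
Function('R')(Z, S) = Pow(Add(Pow(S, 2), Pow(Z, 2)), Rational(1, 2))
Function('d')(b) = Mul(Pow(b, -1), Add(-5, Mul(-1, b))) (Function('d')(b) = Mul(Add(-5, Mul(-1, b)), Pow(b, -1)) = Mul(Pow(b, -1), Add(-5, Mul(-1, b))))
z = Add(-391, Pow(1237, Rational(1, 2))) (z = Add(-5, Add(Pow(Add(Pow(9, 2), Pow(-34, 2)), Rational(1, 2)), Mul(-1, 386))) = Add(-5, Add(Pow(Add(81, 1156), Rational(1, 2)), -386)) = Add(-5, Add(Pow(1237, Rational(1, 2)), -386)) = Add(-5, Add(-386, Pow(1237, Rational(1, 2)))) = Add(-391, Pow(1237, Rational(1, 2))) ≈ -355.83)
Add(z, Mul(-1, Function('d')(Function('y')(-5, 4)))) = Add(Add(-391, Pow(1237, Rational(1, 2))), Mul(-1, Mul(Pow(-4, -1), Add(-5, Mul(-1, -4))))) = Add(Add(-391, Pow(1237, Rational(1, 2))), Mul(-1, Mul(Rational(-1, 4), Add(-5, 4)))) = Add(Add(-391, Pow(1237, Rational(1, 2))), Mul(-1, Mul(Rational(-1, 4), -1))) = Add(Add(-391, Pow(1237, Rational(1, 2))), Mul(-1, Rational(1, 4))) = Add(Add(-391, Pow(1237, Rational(1, 2))), Rational(-1, 4)) = Add(Rational(-1565, 4), Pow(1237, Rational(1, 2)))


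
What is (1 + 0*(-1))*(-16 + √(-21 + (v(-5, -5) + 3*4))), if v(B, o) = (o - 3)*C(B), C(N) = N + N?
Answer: -16 + √71 ≈ -7.5739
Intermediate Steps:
C(N) = 2*N
v(B, o) = 2*B*(-3 + o) (v(B, o) = (o - 3)*(2*B) = (-3 + o)*(2*B) = 2*B*(-3 + o))
(1 + 0*(-1))*(-16 + √(-21 + (v(-5, -5) + 3*4))) = (1 + 0*(-1))*(-16 + √(-21 + (2*(-5)*(-3 - 5) + 3*4))) = (1 + 0)*(-16 + √(-21 + (2*(-5)*(-8) + 12))) = 1*(-16 + √(-21 + (80 + 12))) = 1*(-16 + √(-21 + 92)) = 1*(-16 + √71) = -16 + √71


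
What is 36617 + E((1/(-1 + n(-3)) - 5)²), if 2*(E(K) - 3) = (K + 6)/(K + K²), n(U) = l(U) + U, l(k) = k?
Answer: 4255539557/116208 ≈ 36620.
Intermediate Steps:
n(U) = 2*U (n(U) = U + U = 2*U)
E(K) = 3 + (6 + K)/(2*(K + K²)) (E(K) = 3 + ((K + 6)/(K + K²))/2 = 3 + ((6 + K)/(K + K²))/2 = 3 + (6 + K)/(2*(K + K²)))
36617 + E((1/(-1 + n(-3)) - 5)²) = 36617 + (6 + 6*((1/(-1 + 2*(-3)) - 5)²)² + 7*(1/(-1 + 2*(-3)) - 5)²)/(2*((1/(-1 + 2*(-3)) - 5)²)*(1 + (1/(-1 + 2*(-3)) - 5)²)) = 36617 + (6 + 6*((1/(-1 - 6) - 5)²)² + 7*(1/(-1 - 6) - 5)²)/(2*((1/(-1 - 6) - 5)²)*(1 + (1/(-1 - 6) - 5)²)) = 36617 + (6 + 6*((1/(-7) - 5)²)² + 7*(1/(-7) - 5)²)/(2*((1/(-7) - 5)²)*(1 + (1/(-7) - 5)²)) = 36617 + (6 + 6*((-⅐ - 5)²)² + 7*(-⅐ - 5)²)/(2*((-⅐ - 5)²)*(1 + (-⅐ - 5)²)) = 36617 + (6 + 6*((-36/7)²)² + 7*(-36/7)²)/(2*((-36/7)²)*(1 + (-36/7)²)) = 36617 + (6 + 6*(1296/49)² + 7*(1296/49))/(2*(1296/49)*(1 + 1296/49)) = 36617 + (½)*(49/1296)*(6 + 6*(1679616/2401) + 1296/7)/(1345/49) = 36617 + (½)*(49/1296)*(49/1345)*(6 + 10077696/2401 + 1296/7) = 36617 + (½)*(49/1296)*(49/1345)*(10536630/2401) = 36617 + 351221/116208 = 4255539557/116208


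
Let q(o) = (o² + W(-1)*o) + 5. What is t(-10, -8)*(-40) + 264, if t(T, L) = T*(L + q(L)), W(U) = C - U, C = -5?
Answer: 37464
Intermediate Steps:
W(U) = -5 - U
q(o) = 5 + o² - 4*o (q(o) = (o² + (-5 - 1*(-1))*o) + 5 = (o² + (-5 + 1)*o) + 5 = (o² - 4*o) + 5 = 5 + o² - 4*o)
t(T, L) = T*(5 + L² - 3*L) (t(T, L) = T*(L + (5 + L² - 4*L)) = T*(5 + L² - 3*L))
t(-10, -8)*(-40) + 264 = -10*(5 + (-8)² - 3*(-8))*(-40) + 264 = -10*(5 + 64 + 24)*(-40) + 264 = -10*93*(-40) + 264 = -930*(-40) + 264 = 37200 + 264 = 37464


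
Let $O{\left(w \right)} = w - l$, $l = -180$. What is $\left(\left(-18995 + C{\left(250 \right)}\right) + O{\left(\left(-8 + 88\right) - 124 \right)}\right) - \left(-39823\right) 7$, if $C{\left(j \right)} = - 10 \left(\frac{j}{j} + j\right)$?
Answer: $257392$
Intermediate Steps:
$C{\left(j \right)} = -10 - 10 j$ ($C{\left(j \right)} = - 10 \left(1 + j\right) = -10 - 10 j$)
$O{\left(w \right)} = 180 + w$ ($O{\left(w \right)} = w - -180 = w + 180 = 180 + w$)
$\left(\left(-18995 + C{\left(250 \right)}\right) + O{\left(\left(-8 + 88\right) - 124 \right)}\right) - \left(-39823\right) 7 = \left(\left(-18995 - 2510\right) + \left(180 + \left(\left(-8 + 88\right) - 124\right)\right)\right) - \left(-39823\right) 7 = \left(\left(-18995 - 2510\right) + \left(180 + \left(80 - 124\right)\right)\right) - -278761 = \left(\left(-18995 - 2510\right) + \left(180 - 44\right)\right) + 278761 = \left(-21505 + 136\right) + 278761 = -21369 + 278761 = 257392$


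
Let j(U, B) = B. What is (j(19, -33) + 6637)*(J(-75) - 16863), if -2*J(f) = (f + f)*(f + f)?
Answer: -185658252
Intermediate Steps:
J(f) = -2*f**2 (J(f) = -(f + f)*(f + f)/2 = -2*f*2*f/2 = -2*f**2)
(j(19, -33) + 6637)*(J(-75) - 16863) = (-33 + 6637)*(-2*(-75)**2 - 16863) = 6604*(-2*5625 - 16863) = 6604*(-11250 - 16863) = 6604*(-28113) = -185658252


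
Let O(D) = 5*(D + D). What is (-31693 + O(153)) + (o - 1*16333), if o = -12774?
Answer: -59270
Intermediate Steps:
O(D) = 10*D (O(D) = 5*(2*D) = 10*D)
(-31693 + O(153)) + (o - 1*16333) = (-31693 + 10*153) + (-12774 - 1*16333) = (-31693 + 1530) + (-12774 - 16333) = -30163 - 29107 = -59270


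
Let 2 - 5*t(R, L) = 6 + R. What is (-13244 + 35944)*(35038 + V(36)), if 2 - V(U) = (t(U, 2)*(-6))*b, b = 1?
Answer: 794318400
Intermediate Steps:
t(R, L) = -⅘ - R/5 (t(R, L) = ⅖ - (6 + R)/5 = ⅖ + (-6/5 - R/5) = -⅘ - R/5)
V(U) = -14/5 - 6*U/5 (V(U) = 2 - (-⅘ - U/5)*(-6) = 2 - (24/5 + 6*U/5) = 2 + (-24/5 - 6*U/5) = -14/5 - 6*U/5)
(-13244 + 35944)*(35038 + V(36)) = (-13244 + 35944)*(35038 + (-14/5 - 6/5*36)) = 22700*(35038 + (-14/5 - 216/5)) = 22700*(35038 - 46) = 22700*34992 = 794318400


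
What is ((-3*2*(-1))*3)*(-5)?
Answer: -90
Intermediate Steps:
((-3*2*(-1))*3)*(-5) = (-6*(-1)*3)*(-5) = (6*3)*(-5) = 18*(-5) = -90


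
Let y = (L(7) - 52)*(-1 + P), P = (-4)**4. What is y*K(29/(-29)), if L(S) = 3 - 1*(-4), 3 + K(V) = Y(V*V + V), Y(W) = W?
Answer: 34425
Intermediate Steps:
K(V) = -3 + V + V**2 (K(V) = -3 + (V*V + V) = -3 + (V**2 + V) = -3 + (V + V**2) = -3 + V + V**2)
P = 256
L(S) = 7 (L(S) = 3 + 4 = 7)
y = -11475 (y = (7 - 52)*(-1 + 256) = -45*255 = -11475)
y*K(29/(-29)) = -11475*(-3 + (29/(-29))*(1 + 29/(-29))) = -11475*(-3 + (29*(-1/29))*(1 + 29*(-1/29))) = -11475*(-3 - (1 - 1)) = -11475*(-3 - 1*0) = -11475*(-3 + 0) = -11475*(-3) = 34425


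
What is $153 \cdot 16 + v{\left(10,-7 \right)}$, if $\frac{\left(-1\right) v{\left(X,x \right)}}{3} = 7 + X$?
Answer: $2397$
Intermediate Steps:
$v{\left(X,x \right)} = -21 - 3 X$ ($v{\left(X,x \right)} = - 3 \left(7 + X\right) = -21 - 3 X$)
$153 \cdot 16 + v{\left(10,-7 \right)} = 153 \cdot 16 - 51 = 2448 - 51 = 2397$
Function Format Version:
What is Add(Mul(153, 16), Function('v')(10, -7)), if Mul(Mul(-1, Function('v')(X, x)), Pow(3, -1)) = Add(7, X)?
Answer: 2397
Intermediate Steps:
Function('v')(X, x) = Add(-21, Mul(-3, X)) (Function('v')(X, x) = Mul(-3, Add(7, X)) = Add(-21, Mul(-3, X)))
Add(Mul(153, 16), Function('v')(10, -7)) = Add(Mul(153, 16), Add(-21, Mul(-3, 10))) = Add(2448, Add(-21, -30)) = Add(2448, -51) = 2397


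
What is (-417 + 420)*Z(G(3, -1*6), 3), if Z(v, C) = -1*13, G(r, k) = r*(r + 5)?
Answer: -39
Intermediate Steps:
G(r, k) = r*(5 + r)
Z(v, C) = -13
(-417 + 420)*Z(G(3, -1*6), 3) = (-417 + 420)*(-13) = 3*(-13) = -39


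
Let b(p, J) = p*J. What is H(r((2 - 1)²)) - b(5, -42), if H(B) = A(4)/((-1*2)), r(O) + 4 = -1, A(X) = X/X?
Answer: 419/2 ≈ 209.50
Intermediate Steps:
A(X) = 1
b(p, J) = J*p
r(O) = -5 (r(O) = -4 - 1 = -5)
H(B) = -½ (H(B) = 1/(-1*2) = 1/(-2) = 1*(-½) = -½)
H(r((2 - 1)²)) - b(5, -42) = -½ - (-42)*5 = -½ - 1*(-210) = -½ + 210 = 419/2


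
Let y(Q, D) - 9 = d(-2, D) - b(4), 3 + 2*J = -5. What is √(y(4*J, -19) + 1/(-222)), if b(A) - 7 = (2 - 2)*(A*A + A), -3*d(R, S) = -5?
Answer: √20054/74 ≈ 1.9137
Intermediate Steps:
d(R, S) = 5/3 (d(R, S) = -⅓*(-5) = 5/3)
J = -4 (J = -3/2 + (½)*(-5) = -3/2 - 5/2 = -4)
b(A) = 7 (b(A) = 7 + (2 - 2)*(A*A + A) = 7 + 0*(A² + A) = 7 + 0*(A + A²) = 7 + 0 = 7)
y(Q, D) = 11/3 (y(Q, D) = 9 + (5/3 - 1*7) = 9 + (5/3 - 7) = 9 - 16/3 = 11/3)
√(y(4*J, -19) + 1/(-222)) = √(11/3 + 1/(-222)) = √(11/3 - 1/222) = √(271/74) = √20054/74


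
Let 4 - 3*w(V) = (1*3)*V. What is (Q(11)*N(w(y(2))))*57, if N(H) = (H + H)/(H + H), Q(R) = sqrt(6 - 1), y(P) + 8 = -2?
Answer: 57*sqrt(5) ≈ 127.46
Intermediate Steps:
y(P) = -10 (y(P) = -8 - 2 = -10)
Q(R) = sqrt(5)
w(V) = 4/3 - V (w(V) = 4/3 - 1*3*V/3 = 4/3 - V)
N(H) = 1 (N(H) = (2*H)/((2*H)) = (2*H)*(1/(2*H)) = 1)
(Q(11)*N(w(y(2))))*57 = (sqrt(5)*1)*57 = sqrt(5)*57 = 57*sqrt(5)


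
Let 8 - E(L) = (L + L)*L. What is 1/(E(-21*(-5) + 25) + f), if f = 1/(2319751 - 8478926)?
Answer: -6159175/208130841601 ≈ -2.9593e-5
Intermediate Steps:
f = -1/6159175 (f = 1/(-6159175) = -1/6159175 ≈ -1.6236e-7)
E(L) = 8 - 2*L² (E(L) = 8 - (L + L)*L = 8 - 2*L*L = 8 - 2*L²)
1/(E(-21*(-5) + 25) + f) = 1/((8 - 2*(-21*(-5) + 25)²) - 1/6159175) = 1/((8 - 2*(105 + 25)²) - 1/6159175) = 1/((8 - 2*130²) - 1/6159175) = 1/((8 - 2*16900) - 1/6159175) = 1/((8 - 33800) - 1/6159175) = 1/(-33792 - 1/6159175) = 1/(-208130841601/6159175) = -6159175/208130841601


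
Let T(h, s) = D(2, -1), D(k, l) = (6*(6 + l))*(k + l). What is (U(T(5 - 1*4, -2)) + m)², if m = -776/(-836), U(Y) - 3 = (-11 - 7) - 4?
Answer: 14265729/43681 ≈ 326.59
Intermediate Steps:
D(k, l) = (36 + 6*l)*(k + l)
T(h, s) = 30 (T(h, s) = 6*(-1)² + 36*2 + 36*(-1) + 6*2*(-1) = 6*1 + 72 - 36 - 12 = 6 + 72 - 36 - 12 = 30)
U(Y) = -19 (U(Y) = 3 + ((-11 - 7) - 4) = 3 + (-18 - 4) = 3 - 22 = -19)
m = 194/209 (m = -776*(-1/836) = 194/209 ≈ 0.92823)
(U(T(5 - 1*4, -2)) + m)² = (-19 + 194/209)² = (-3777/209)² = 14265729/43681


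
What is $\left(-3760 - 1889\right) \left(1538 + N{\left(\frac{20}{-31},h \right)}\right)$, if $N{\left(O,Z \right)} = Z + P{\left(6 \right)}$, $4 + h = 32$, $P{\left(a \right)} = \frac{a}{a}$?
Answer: $-8851983$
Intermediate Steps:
$P{\left(a \right)} = 1$
$h = 28$ ($h = -4 + 32 = 28$)
$N{\left(O,Z \right)} = 1 + Z$ ($N{\left(O,Z \right)} = Z + 1 = 1 + Z$)
$\left(-3760 - 1889\right) \left(1538 + N{\left(\frac{20}{-31},h \right)}\right) = \left(-3760 - 1889\right) \left(1538 + \left(1 + 28\right)\right) = - 5649 \left(1538 + 29\right) = \left(-5649\right) 1567 = -8851983$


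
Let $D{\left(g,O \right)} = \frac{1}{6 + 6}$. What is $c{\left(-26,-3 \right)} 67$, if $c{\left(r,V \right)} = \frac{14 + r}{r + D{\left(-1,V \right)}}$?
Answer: $\frac{9648}{311} \approx 31.023$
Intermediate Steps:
$D{\left(g,O \right)} = \frac{1}{12}$
$c{\left(r,V \right)} = \frac{14 + r}{\frac{1}{12} + r}$ ($c{\left(r,V \right)} = \frac{14 + r}{r + \frac{1}{12}} = \frac{14 + r}{\frac{1}{12} + r}$)
$c{\left(-26,-3 \right)} 67 = \frac{12 \left(14 - 26\right)}{1 + 12 \left(-26\right)} 67 = 12 \frac{1}{1 - 312} \left(-12\right) 67 = 12 \frac{1}{-311} \left(-12\right) 67 = 12 \left(- \frac{1}{311}\right) \left(-12\right) 67 = \frac{144}{311} \cdot 67 = \frac{9648}{311}$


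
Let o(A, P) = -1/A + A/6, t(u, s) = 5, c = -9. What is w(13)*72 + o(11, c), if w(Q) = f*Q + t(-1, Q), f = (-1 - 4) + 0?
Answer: -285005/66 ≈ -4318.3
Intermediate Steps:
f = -5 (f = -5 + 0 = -5)
o(A, P) = -1/A + A/6 (o(A, P) = -1/A + A*(⅙) = -1/A + A/6)
w(Q) = 5 - 5*Q (w(Q) = -5*Q + 5 = 5 - 5*Q)
w(13)*72 + o(11, c) = (5 - 5*13)*72 + (-1/11 + (⅙)*11) = (5 - 65)*72 + (-1*1/11 + 11/6) = -60*72 + (-1/11 + 11/6) = -4320 + 115/66 = -285005/66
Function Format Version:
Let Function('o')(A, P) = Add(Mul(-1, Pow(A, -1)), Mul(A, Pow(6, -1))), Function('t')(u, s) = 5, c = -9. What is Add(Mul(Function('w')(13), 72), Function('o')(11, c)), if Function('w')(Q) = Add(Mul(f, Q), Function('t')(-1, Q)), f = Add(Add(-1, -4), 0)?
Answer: Rational(-285005, 66) ≈ -4318.3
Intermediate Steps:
f = -5 (f = Add(-5, 0) = -5)
Function('o')(A, P) = Add(Mul(-1, Pow(A, -1)), Mul(Rational(1, 6), A)) (Function('o')(A, P) = Add(Mul(-1, Pow(A, -1)), Mul(A, Rational(1, 6))) = Add(Mul(-1, Pow(A, -1)), Mul(Rational(1, 6), A)))
Function('w')(Q) = Add(5, Mul(-5, Q)) (Function('w')(Q) = Add(Mul(-5, Q), 5) = Add(5, Mul(-5, Q)))
Add(Mul(Function('w')(13), 72), Function('o')(11, c)) = Add(Mul(Add(5, Mul(-5, 13)), 72), Add(Mul(-1, Pow(11, -1)), Mul(Rational(1, 6), 11))) = Add(Mul(Add(5, -65), 72), Add(Mul(-1, Rational(1, 11)), Rational(11, 6))) = Add(Mul(-60, 72), Add(Rational(-1, 11), Rational(11, 6))) = Add(-4320, Rational(115, 66)) = Rational(-285005, 66)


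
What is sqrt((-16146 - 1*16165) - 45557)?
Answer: 6*I*sqrt(2163) ≈ 279.05*I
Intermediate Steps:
sqrt((-16146 - 1*16165) - 45557) = sqrt((-16146 - 16165) - 45557) = sqrt(-32311 - 45557) = sqrt(-77868) = 6*I*sqrt(2163)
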